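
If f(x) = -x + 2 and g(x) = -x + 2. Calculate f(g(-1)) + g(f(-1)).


f(g(-1)) = -1
g(f(-1)) = -1
Sum = -2

-2


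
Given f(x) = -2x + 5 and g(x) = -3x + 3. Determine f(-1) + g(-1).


f(-1) = 7
g(-1) = 6
Sum = 13

13


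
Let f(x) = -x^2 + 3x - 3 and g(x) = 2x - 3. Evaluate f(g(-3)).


g(-3) = -9
f(-9) = (-1)*(-9)^2 + 3*(-9) - 3 = -111

-111


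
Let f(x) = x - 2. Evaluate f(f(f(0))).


f(0) = -2
f(-2) = -4
f(-4) = -6

-6


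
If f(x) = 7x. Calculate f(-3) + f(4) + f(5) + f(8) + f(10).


f(-3) = -21
f(4) = 28
f(5) = 35
f(8) = 56
f(10) = 70
Sum = 168

168


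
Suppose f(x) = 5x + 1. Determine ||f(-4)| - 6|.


f(-4) = -19
|-19| = 19
|19 - 6| = 13

13


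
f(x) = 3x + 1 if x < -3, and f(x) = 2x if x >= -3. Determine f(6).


6 satisfies x >= -3
f(6) = 12

12


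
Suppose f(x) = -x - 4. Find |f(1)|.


f(1) = -5
|-5| = 5

5


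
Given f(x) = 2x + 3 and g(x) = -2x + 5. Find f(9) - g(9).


f(9) = 21
g(9) = -13
Difference = 34

34


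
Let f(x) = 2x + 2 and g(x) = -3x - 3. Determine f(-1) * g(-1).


f(-1) = 0
g(-1) = 0
Product = 0

0


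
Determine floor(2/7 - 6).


-6


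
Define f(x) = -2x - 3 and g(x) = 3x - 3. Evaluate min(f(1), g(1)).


f(1) = -5
g(1) = 0
min = -5

-5


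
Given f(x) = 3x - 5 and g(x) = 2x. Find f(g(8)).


g(8) = 16
f(16) = 43

43


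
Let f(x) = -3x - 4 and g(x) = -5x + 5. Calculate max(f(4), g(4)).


f(4) = -16
g(4) = -15
max = -15

-15


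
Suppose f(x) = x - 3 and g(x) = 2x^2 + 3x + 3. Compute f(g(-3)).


g(-3) = 12
f(12) = 9

9


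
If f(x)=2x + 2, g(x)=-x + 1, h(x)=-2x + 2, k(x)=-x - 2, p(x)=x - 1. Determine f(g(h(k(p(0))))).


p(0) = -1
k(-1) = -1
h(-1) = 4
g(4) = -3
f(-3) = -4

-4


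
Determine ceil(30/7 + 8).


30/7 = 4.2857
4.2857 + 8 = 12.2857
ceil(12.2857) = 13

13


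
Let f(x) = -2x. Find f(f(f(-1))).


f(-1) = 2
f(2) = -4
f(-4) = 8

8


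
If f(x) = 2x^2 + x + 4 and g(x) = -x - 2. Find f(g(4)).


g(4) = -6
f(-6) = 2*(-6)^2 + 1*(-6) + 4 = 70

70


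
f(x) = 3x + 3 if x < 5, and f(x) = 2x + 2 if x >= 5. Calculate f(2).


2 satisfies x < 5
f(2) = 9

9


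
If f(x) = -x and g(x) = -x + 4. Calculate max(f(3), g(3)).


1


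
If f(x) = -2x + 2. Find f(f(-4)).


f(-4) = 10
f(10) = -18

-18


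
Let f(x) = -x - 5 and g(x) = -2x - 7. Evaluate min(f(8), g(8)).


f(8) = -13
g(8) = -23
min = -23

-23


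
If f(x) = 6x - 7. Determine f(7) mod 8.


f(7) = 35
35 mod 8 = 3

3


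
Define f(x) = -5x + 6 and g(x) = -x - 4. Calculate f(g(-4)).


g(-4) = 0
f(0) = 6

6


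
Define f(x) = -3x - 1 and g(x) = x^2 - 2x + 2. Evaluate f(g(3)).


g(3) = 5
f(5) = -16

-16


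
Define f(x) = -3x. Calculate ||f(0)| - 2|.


f(0) = 0
|0| = 0
|0 - 2| = 2

2


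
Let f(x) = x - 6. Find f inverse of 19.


Solve x - 6 = 19
x = (19 + 6) / 1 = 25

25


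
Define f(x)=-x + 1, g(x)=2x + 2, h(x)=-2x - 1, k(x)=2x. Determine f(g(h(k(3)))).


k(3) = 6
h(6) = -13
g(-13) = -24
f(-24) = 25

25


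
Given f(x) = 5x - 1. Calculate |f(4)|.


f(4) = 19
|19| = 19

19


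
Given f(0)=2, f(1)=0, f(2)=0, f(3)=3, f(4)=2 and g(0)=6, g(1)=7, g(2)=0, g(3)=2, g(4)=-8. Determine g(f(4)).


f(4) = 2
g(2) = 0

0


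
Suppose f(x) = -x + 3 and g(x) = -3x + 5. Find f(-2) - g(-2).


f(-2) = 5
g(-2) = 11
Difference = -6

-6


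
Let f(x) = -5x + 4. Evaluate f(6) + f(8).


f(6) = -26
f(8) = -36
Sum = -62

-62


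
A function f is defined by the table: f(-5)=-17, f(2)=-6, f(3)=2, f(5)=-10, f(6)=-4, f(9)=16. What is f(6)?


Reading from the table at x = 6

-4


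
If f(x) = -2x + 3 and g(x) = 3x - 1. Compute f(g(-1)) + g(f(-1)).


25


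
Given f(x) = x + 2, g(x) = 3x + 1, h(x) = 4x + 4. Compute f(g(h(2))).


h(2) = 12
g(12) = 37
f(37) = 39

39


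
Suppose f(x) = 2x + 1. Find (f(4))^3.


f(4) = 9
(9)^3 = 729

729


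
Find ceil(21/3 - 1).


21/3 = 7
7 - 1 = 6
ceil(6) = 6

6


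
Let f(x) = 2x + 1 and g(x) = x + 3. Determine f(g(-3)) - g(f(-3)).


f(g(-3)) = 1
g(f(-3)) = -2
Difference = 3

3


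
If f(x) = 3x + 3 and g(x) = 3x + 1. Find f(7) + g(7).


f(7) = 24
g(7) = 22
Sum = 46

46


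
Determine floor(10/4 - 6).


10/4 = 2.5
2.5 - 6 = -3.5
floor(-3.5) = -4

-4


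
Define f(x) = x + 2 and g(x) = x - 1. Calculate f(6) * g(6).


f(6) = 8
g(6) = 5
Product = 40

40


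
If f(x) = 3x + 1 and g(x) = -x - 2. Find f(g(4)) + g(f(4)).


f(g(4)) = -17
g(f(4)) = -15
Sum = -32

-32


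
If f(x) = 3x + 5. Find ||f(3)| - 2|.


f(3) = 14
|14| = 14
|14 - 2| = 12

12


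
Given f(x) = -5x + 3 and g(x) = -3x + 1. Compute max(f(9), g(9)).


f(9) = -42
g(9) = -26
max = -26

-26


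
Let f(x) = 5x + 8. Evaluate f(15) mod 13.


f(15) = 83
83 mod 13 = 5

5


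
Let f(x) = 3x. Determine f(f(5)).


f(5) = 15
f(15) = 45

45


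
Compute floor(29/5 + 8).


29/5 = 5.8
5.8 + 8 = 13.8
floor(13.8) = 13

13


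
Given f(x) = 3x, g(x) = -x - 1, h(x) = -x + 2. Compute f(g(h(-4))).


-21


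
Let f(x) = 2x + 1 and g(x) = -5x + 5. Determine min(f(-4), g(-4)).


f(-4) = -7
g(-4) = 25
min = -7

-7


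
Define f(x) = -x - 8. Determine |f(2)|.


f(2) = -10
|-10| = 10

10


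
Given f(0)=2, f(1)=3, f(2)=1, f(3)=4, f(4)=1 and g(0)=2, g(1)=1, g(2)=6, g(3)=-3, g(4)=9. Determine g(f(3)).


f(3) = 4
g(4) = 9

9


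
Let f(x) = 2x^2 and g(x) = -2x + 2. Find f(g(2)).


8


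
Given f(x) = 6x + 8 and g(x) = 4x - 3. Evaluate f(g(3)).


g(3) = 9
f(9) = 62

62


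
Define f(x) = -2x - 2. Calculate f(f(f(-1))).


f(-1) = 0
f(0) = -2
f(-2) = 2

2


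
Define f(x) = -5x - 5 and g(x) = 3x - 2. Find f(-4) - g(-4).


f(-4) = 15
g(-4) = -14
Difference = 29

29


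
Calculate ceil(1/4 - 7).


-6


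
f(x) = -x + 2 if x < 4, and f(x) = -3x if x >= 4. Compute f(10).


-30


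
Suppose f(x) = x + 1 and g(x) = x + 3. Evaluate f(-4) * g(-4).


f(-4) = -3
g(-4) = -1
Product = 3

3


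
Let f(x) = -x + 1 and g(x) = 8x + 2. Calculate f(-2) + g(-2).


f(-2) = 3
g(-2) = -14
Sum = -11

-11


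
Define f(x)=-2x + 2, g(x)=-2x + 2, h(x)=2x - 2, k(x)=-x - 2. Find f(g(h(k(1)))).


-34


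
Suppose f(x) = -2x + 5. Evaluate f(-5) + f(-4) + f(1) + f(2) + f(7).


f(-5) = 15
f(-4) = 13
f(1) = 3
f(2) = 1
f(7) = -9
Sum = 23

23


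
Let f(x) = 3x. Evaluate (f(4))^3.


f(4) = 12
(12)^3 = 1728

1728


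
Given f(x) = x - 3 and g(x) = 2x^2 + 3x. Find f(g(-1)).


g(-1) = -1
f(-1) = -4

-4


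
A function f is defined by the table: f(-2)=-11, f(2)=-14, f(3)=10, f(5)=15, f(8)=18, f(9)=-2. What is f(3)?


Reading from the table at x = 3

10


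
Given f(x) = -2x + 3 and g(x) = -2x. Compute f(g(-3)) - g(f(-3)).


f(g(-3)) = -9
g(f(-3)) = -18
Difference = 9

9


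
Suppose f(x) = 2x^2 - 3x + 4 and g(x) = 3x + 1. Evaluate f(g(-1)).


g(-1) = -2
f(-2) = 2*(-2)^2 - 3*(-2) + 4 = 18

18


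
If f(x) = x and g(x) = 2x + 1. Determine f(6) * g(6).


f(6) = 6
g(6) = 13
Product = 78

78


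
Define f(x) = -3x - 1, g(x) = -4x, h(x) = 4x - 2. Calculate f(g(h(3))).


h(3) = 10
g(10) = -40
f(-40) = 119

119


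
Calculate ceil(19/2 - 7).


3


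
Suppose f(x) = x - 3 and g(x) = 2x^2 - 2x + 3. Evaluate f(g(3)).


12


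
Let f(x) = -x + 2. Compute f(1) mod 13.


f(1) = 1
1 mod 13 = 1

1


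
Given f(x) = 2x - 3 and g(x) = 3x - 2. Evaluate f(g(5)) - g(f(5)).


f(g(5)) = 23
g(f(5)) = 19
Difference = 4

4


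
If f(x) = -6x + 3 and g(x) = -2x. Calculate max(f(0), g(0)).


f(0) = 3
g(0) = 0
max = 3

3


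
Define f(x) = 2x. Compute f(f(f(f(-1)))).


f(-1) = -2
f(-2) = -4
f(-4) = -8
f(-8) = -16

-16


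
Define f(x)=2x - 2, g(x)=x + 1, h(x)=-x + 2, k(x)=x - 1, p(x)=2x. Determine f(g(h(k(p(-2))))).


p(-2) = -4
k(-4) = -5
h(-5) = 7
g(7) = 8
f(8) = 14

14


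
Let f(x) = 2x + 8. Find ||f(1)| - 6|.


f(1) = 10
|10| = 10
|10 - 6| = 4

4


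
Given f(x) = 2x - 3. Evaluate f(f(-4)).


-25


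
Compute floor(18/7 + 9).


18/7 = 2.5714
2.5714 + 9 = 11.5714
floor(11.5714) = 11

11


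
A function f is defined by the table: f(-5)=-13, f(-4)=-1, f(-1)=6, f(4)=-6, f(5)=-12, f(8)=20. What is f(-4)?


Reading from the table at x = -4

-1


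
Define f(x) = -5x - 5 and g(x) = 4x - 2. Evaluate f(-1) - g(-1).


f(-1) = 0
g(-1) = -6
Difference = 6

6


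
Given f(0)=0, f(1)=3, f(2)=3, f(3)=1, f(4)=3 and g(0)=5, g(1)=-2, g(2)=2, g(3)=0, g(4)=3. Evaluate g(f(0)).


5


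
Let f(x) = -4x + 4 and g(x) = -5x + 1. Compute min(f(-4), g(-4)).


f(-4) = 20
g(-4) = 21
min = 20

20


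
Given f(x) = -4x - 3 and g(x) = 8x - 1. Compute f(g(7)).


-223


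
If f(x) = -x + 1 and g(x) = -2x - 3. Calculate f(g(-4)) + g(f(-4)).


f(g(-4)) = -4
g(f(-4)) = -13
Sum = -17

-17


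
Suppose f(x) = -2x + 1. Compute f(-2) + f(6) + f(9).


-23


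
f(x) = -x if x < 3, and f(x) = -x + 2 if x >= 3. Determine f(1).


1 satisfies x < 3
f(1) = -1

-1


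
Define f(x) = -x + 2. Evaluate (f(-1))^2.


f(-1) = 3
(3)^2 = 9

9


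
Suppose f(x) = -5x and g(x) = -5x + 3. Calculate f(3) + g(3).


f(3) = -15
g(3) = -12
Sum = -27

-27


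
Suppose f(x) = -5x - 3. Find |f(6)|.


33


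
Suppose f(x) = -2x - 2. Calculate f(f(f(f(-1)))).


f(-1) = 0
f(0) = -2
f(-2) = 2
f(2) = -6

-6


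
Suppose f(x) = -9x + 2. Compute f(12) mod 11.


f(12) = -106
-106 mod 11 = 4

4


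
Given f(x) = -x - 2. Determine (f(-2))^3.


0


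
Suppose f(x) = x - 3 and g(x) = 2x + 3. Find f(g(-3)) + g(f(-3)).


f(g(-3)) = -6
g(f(-3)) = -9
Sum = -15

-15


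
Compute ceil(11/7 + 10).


11/7 = 1.5714
1.5714 + 10 = 11.5714
ceil(11.5714) = 12

12


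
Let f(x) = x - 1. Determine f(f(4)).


f(4) = 3
f(3) = 2

2


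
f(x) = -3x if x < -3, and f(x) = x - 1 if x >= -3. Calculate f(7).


7 satisfies x >= -3
f(7) = 6

6


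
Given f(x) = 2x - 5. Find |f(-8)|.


21


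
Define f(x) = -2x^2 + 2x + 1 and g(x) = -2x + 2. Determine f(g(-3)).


g(-3) = 8
f(8) = (-2)*(8)^2 + 2*(8) + 1 = -111

-111


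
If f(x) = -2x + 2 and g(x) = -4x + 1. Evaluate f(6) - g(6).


13


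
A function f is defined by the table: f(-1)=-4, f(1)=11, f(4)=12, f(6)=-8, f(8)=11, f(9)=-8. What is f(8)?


Reading from the table at x = 8

11


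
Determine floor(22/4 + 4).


22/4 = 5.5
5.5 + 4 = 9.5
floor(9.5) = 9

9


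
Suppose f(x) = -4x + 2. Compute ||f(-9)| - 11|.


f(-9) = 38
|38| = 38
|38 - 11| = 27

27


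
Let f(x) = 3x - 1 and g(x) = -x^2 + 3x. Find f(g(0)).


g(0) = 0
f(0) = -1

-1


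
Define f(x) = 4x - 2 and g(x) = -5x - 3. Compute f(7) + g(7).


f(7) = 26
g(7) = -38
Sum = -12

-12


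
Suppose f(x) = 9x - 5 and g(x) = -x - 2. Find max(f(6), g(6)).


f(6) = 49
g(6) = -8
max = 49

49


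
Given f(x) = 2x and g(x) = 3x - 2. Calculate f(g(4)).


g(4) = 10
f(10) = 20

20


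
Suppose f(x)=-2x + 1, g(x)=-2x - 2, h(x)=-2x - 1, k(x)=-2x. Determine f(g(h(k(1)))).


k(1) = -2
h(-2) = 3
g(3) = -8
f(-8) = 17

17


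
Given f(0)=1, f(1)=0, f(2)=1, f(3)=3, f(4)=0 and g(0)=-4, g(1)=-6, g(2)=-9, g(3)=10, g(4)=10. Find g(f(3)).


f(3) = 3
g(3) = 10

10


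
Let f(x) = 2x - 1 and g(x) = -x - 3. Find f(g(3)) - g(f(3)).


f(g(3)) = -13
g(f(3)) = -8
Difference = -5

-5


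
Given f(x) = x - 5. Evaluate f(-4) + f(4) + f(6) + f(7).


f(-4) = -9
f(4) = -1
f(6) = 1
f(7) = 2
Sum = -7

-7


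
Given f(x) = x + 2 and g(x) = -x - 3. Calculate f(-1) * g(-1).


f(-1) = 1
g(-1) = -2
Product = -2

-2


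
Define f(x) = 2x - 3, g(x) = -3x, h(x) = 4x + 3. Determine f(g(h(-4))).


h(-4) = -13
g(-13) = 39
f(39) = 75

75


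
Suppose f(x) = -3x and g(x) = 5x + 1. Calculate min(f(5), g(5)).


f(5) = -15
g(5) = 26
min = -15

-15


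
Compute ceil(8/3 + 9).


8/3 = 2.6667
2.6667 + 9 = 11.6667
ceil(11.6667) = 12

12


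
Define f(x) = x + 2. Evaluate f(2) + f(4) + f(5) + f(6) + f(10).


f(2) = 4
f(4) = 6
f(5) = 7
f(6) = 8
f(10) = 12
Sum = 37

37


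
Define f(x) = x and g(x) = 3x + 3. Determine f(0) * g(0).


f(0) = 0
g(0) = 3
Product = 0

0


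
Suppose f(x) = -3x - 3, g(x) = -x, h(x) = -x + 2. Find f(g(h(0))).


h(0) = 2
g(2) = -2
f(-2) = 3

3


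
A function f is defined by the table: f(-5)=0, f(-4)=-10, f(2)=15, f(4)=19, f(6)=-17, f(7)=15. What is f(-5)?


Reading from the table at x = -5

0


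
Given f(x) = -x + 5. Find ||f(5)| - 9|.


f(5) = 0
|0| = 0
|0 - 9| = 9

9


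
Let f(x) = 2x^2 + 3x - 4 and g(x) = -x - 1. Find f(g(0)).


g(0) = -1
f(-1) = 2*(-1)^2 + 3*(-1) - 4 = -5

-5


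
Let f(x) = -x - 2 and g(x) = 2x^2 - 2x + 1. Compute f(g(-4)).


g(-4) = 41
f(41) = -43

-43


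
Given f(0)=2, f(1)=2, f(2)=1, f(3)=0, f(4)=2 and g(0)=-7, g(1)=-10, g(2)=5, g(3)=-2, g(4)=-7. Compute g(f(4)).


5


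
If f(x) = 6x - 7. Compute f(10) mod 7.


4


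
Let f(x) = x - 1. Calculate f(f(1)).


f(1) = 0
f(0) = -1

-1


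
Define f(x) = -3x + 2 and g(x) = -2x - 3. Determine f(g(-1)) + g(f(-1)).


f(g(-1)) = 5
g(f(-1)) = -13
Sum = -8

-8


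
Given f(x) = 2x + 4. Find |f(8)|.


f(8) = 20
|20| = 20

20


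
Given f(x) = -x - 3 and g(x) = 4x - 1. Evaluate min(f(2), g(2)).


f(2) = -5
g(2) = 7
min = -5

-5


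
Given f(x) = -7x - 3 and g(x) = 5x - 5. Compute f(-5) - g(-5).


62


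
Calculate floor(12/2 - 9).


12/2 = 6
6 - 9 = -3
floor(-3) = -3

-3


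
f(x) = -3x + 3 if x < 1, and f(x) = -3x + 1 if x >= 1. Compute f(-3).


-3 satisfies x < 1
f(-3) = 12

12


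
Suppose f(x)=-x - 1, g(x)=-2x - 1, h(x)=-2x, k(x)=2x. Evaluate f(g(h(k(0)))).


k(0) = 0
h(0) = 0
g(0) = -1
f(-1) = 0

0


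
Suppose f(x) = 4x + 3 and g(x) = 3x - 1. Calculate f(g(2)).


g(2) = 5
f(5) = 23

23


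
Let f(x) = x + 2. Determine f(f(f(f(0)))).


f(0) = 2
f(2) = 4
f(4) = 6
f(6) = 8

8


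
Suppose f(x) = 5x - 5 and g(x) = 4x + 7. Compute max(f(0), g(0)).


f(0) = -5
g(0) = 7
max = 7

7


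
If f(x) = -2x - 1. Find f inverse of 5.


Solve -2x - 1 = 5
x = (5 + 1) / (-2) = -3

-3


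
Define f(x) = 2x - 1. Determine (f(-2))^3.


f(-2) = -5
(-5)^3 = -125

-125


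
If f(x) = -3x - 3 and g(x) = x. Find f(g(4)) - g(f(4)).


f(g(4)) = -15
g(f(4)) = -15
Difference = 0

0


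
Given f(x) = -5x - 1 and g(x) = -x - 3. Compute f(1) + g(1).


f(1) = -6
g(1) = -4
Sum = -10

-10


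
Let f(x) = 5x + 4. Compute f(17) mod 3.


f(17) = 89
89 mod 3 = 2

2


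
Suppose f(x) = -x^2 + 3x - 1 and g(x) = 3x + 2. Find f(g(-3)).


g(-3) = -7
f(-7) = (-1)*(-7)^2 + 3*(-7) - 1 = -71

-71


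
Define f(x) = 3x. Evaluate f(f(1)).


f(1) = 3
f(3) = 9

9


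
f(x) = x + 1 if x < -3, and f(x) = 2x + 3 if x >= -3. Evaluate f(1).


1 satisfies x >= -3
f(1) = 5

5


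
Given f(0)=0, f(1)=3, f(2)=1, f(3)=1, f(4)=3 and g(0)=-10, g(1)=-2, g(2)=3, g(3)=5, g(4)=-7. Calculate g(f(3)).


f(3) = 1
g(1) = -2

-2


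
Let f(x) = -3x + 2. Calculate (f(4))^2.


100


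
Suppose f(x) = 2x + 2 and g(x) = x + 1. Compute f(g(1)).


g(1) = 2
f(2) = 6

6


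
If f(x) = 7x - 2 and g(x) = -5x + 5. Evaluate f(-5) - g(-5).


f(-5) = -37
g(-5) = 30
Difference = -67

-67


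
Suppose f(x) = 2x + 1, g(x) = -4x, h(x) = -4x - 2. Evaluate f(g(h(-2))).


h(-2) = 6
g(6) = -24
f(-24) = -47

-47


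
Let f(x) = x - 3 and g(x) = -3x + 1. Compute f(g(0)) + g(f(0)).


f(g(0)) = -2
g(f(0)) = 10
Sum = 8

8


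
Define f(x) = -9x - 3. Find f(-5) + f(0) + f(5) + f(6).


f(-5) = 42
f(0) = -3
f(5) = -48
f(6) = -57
Sum = -66

-66


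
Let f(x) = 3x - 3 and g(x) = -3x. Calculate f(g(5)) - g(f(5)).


f(g(5)) = -48
g(f(5)) = -36
Difference = -12

-12


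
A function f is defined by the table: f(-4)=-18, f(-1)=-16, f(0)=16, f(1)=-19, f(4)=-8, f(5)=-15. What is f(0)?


Reading from the table at x = 0

16


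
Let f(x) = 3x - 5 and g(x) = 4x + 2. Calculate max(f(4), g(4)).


18


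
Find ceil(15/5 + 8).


11


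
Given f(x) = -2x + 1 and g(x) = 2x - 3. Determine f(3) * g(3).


f(3) = -5
g(3) = 3
Product = -15

-15


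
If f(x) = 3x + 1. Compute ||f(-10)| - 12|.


f(-10) = -29
|-29| = 29
|29 - 12| = 17

17


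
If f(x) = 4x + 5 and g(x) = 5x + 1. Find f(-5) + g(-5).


f(-5) = -15
g(-5) = -24
Sum = -39

-39


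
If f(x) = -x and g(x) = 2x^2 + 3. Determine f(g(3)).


g(3) = 21
f(21) = -21

-21


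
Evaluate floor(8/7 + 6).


7


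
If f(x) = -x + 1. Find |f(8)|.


f(8) = -7
|-7| = 7

7


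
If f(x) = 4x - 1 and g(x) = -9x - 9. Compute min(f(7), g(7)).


f(7) = 27
g(7) = -72
min = -72

-72


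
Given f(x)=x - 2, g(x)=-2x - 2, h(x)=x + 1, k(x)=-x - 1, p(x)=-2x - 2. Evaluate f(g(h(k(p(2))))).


p(2) = -6
k(-6) = 5
h(5) = 6
g(6) = -14
f(-14) = -16

-16


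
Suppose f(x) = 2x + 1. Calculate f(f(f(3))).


f(3) = 7
f(7) = 15
f(15) = 31

31


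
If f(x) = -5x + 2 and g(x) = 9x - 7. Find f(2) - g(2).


f(2) = -8
g(2) = 11
Difference = -19

-19


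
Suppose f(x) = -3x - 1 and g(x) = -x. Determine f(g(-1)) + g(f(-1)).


f(g(-1)) = -4
g(f(-1)) = -2
Sum = -6

-6


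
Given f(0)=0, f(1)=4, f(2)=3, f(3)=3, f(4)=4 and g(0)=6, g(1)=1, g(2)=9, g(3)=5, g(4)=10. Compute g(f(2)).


f(2) = 3
g(3) = 5

5


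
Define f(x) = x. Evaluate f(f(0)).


f(0) = 0
f(0) = 0

0


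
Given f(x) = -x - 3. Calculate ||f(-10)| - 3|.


f(-10) = 7
|7| = 7
|7 - 3| = 4

4


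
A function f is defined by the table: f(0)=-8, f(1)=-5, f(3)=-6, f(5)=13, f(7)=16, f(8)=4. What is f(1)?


Reading from the table at x = 1

-5


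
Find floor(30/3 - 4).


30/3 = 10
10 - 4 = 6
floor(6) = 6

6


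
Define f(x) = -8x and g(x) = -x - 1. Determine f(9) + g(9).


f(9) = -72
g(9) = -10
Sum = -82

-82


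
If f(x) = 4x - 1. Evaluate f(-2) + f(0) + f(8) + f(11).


f(-2) = -9
f(0) = -1
f(8) = 31
f(11) = 43
Sum = 64

64


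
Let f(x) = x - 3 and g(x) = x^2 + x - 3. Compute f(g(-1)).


g(-1) = -3
f(-3) = -6

-6


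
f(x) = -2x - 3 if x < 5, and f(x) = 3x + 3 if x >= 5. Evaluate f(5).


18


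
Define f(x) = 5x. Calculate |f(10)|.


f(10) = 50
|50| = 50

50


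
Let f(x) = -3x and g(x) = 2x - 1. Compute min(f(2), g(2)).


-6


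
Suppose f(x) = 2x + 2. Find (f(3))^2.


f(3) = 8
(8)^2 = 64

64


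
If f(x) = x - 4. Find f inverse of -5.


Solve x - 4 = -5
x = (-5 + 4) / 1 = -1

-1


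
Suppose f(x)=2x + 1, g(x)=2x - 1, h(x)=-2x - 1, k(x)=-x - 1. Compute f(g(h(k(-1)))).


k(-1) = 0
h(0) = -1
g(-1) = -3
f(-3) = -5

-5


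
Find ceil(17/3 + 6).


17/3 = 5.6667
5.6667 + 6 = 11.6667
ceil(11.6667) = 12

12


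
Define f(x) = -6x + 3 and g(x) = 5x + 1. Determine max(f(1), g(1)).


f(1) = -3
g(1) = 6
max = 6

6


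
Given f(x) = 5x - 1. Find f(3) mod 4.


f(3) = 14
14 mod 4 = 2

2


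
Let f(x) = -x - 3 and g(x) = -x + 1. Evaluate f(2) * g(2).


f(2) = -5
g(2) = -1
Product = 5

5


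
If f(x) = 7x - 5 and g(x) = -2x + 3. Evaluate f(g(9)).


g(9) = -15
f(-15) = -110

-110


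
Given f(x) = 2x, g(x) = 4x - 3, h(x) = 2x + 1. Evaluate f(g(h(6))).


h(6) = 13
g(13) = 49
f(49) = 98

98


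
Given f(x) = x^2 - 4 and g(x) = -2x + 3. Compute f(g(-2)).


g(-2) = 7
f(7) = 1*(7)^2 - 4 = 45

45


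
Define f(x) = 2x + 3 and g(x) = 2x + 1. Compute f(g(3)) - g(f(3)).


f(g(3)) = 17
g(f(3)) = 19
Difference = -2

-2


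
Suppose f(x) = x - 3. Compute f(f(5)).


-1


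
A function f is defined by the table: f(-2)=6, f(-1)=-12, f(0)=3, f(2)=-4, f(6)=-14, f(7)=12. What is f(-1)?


Reading from the table at x = -1

-12


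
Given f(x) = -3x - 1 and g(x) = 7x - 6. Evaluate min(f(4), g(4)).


f(4) = -13
g(4) = 22
min = -13

-13


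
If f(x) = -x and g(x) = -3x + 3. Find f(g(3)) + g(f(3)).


f(g(3)) = 6
g(f(3)) = 12
Sum = 18

18


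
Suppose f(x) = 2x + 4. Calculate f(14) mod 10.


f(14) = 32
32 mod 10 = 2

2


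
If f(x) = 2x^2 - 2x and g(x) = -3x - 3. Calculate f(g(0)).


24


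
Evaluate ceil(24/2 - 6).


24/2 = 12
12 - 6 = 6
ceil(6) = 6

6


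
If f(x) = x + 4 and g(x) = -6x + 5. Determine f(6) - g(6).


41


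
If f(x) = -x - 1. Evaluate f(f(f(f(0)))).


f(0) = -1
f(-1) = 0
f(0) = -1
f(-1) = 0

0


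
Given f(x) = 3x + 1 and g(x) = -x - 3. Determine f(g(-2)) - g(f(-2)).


f(g(-2)) = -2
g(f(-2)) = 2
Difference = -4

-4


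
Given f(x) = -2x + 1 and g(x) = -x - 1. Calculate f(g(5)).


g(5) = -6
f(-6) = 13

13


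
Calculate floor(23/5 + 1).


5


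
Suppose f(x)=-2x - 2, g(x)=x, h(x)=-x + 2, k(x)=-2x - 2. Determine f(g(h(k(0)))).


-10


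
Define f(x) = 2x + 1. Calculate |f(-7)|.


f(-7) = -13
|-13| = 13

13


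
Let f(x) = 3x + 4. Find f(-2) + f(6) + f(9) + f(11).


f(-2) = -2
f(6) = 22
f(9) = 31
f(11) = 37
Sum = 88

88


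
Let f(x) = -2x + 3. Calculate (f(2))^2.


f(2) = -1
(-1)^2 = 1

1


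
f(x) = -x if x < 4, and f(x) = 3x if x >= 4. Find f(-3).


-3 satisfies x < 4
f(-3) = 3

3


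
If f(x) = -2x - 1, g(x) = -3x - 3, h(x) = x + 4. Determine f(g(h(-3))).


h(-3) = 1
g(1) = -6
f(-6) = 11

11


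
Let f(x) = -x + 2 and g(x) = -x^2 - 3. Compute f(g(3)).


14


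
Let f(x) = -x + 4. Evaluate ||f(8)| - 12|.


f(8) = -4
|-4| = 4
|4 - 12| = 8

8


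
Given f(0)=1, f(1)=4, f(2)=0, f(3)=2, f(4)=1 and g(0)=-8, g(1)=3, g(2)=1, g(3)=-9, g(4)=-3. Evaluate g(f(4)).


f(4) = 1
g(1) = 3

3


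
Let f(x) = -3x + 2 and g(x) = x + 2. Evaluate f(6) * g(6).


-128


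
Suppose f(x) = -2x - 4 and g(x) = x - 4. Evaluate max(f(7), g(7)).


3


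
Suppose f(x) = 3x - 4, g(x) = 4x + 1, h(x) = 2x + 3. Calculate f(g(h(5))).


h(5) = 13
g(13) = 53
f(53) = 155

155


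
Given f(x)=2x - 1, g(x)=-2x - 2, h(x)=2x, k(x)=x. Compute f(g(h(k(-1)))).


k(-1) = -1
h(-1) = -2
g(-2) = 2
f(2) = 3

3


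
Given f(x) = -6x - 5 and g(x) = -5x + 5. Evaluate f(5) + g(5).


f(5) = -35
g(5) = -20
Sum = -55

-55


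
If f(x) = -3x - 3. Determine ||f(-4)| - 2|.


f(-4) = 9
|9| = 9
|9 - 2| = 7

7


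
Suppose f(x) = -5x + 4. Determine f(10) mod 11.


9


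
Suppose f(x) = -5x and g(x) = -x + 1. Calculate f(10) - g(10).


f(10) = -50
g(10) = -9
Difference = -41

-41


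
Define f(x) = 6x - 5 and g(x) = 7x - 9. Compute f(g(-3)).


g(-3) = -30
f(-30) = -185

-185


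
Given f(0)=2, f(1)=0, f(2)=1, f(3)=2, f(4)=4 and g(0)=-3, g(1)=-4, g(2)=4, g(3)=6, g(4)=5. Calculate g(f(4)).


f(4) = 4
g(4) = 5

5


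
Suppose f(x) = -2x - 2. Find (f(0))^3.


-8


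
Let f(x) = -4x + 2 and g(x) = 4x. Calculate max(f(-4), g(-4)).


f(-4) = 18
g(-4) = -16
max = 18

18


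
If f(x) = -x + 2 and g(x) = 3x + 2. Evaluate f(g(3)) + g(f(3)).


f(g(3)) = -9
g(f(3)) = -1
Sum = -10

-10


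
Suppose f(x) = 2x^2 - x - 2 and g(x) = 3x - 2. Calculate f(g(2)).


g(2) = 4
f(4) = 2*(4)^2 - 1*(4) - 2 = 26

26


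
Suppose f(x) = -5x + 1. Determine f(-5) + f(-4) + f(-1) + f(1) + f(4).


f(-5) = 26
f(-4) = 21
f(-1) = 6
f(1) = -4
f(4) = -19
Sum = 30

30


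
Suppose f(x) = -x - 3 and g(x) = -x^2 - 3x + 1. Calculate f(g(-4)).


g(-4) = -3
f(-3) = 0

0


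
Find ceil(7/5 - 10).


7/5 = 1.4
1.4 - 10 = -8.6
ceil(-8.6) = -8

-8


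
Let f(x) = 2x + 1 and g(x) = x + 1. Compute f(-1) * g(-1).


0


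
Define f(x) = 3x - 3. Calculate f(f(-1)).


f(-1) = -6
f(-6) = -21

-21


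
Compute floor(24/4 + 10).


24/4 = 6
6 + 10 = 16
floor(16) = 16

16


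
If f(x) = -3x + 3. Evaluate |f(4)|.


f(4) = -9
|-9| = 9

9


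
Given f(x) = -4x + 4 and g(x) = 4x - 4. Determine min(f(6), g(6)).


f(6) = -20
g(6) = 20
min = -20

-20


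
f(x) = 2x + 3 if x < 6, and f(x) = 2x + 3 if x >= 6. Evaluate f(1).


1 satisfies x < 6
f(1) = 5

5


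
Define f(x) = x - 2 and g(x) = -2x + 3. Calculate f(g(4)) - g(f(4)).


f(g(4)) = -7
g(f(4)) = -1
Difference = -6

-6


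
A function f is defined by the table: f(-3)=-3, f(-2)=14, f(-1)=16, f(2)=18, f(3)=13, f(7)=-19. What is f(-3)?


Reading from the table at x = -3

-3


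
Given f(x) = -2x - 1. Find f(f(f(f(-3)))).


f(-3) = 5
f(5) = -11
f(-11) = 21
f(21) = -43

-43


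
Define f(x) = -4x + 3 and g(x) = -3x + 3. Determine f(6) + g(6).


-36


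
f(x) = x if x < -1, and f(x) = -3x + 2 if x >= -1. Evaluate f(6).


6 satisfies x >= -1
f(6) = -16

-16


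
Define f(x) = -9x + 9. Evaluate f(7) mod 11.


f(7) = -54
-54 mod 11 = 1

1


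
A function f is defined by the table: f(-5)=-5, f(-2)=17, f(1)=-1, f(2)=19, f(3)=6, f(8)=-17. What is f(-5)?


Reading from the table at x = -5

-5


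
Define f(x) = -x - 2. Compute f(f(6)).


f(6) = -8
f(-8) = 6

6


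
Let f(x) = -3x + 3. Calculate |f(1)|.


f(1) = 0
|0| = 0

0


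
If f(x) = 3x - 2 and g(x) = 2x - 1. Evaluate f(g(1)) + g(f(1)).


f(g(1)) = 1
g(f(1)) = 1
Sum = 2

2


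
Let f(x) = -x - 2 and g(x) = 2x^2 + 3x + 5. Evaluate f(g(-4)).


g(-4) = 25
f(25) = -27

-27


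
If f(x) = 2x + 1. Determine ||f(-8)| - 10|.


f(-8) = -15
|-15| = 15
|15 - 10| = 5

5


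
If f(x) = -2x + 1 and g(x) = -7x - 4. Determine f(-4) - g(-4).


f(-4) = 9
g(-4) = 24
Difference = -15

-15


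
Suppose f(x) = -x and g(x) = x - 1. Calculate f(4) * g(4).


f(4) = -4
g(4) = 3
Product = -12

-12


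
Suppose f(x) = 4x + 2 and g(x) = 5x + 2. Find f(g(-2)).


g(-2) = -8
f(-8) = -30

-30


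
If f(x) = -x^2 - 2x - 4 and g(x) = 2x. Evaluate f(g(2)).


g(2) = 4
f(4) = (-1)*(4)^2 - 2*(4) - 4 = -28

-28


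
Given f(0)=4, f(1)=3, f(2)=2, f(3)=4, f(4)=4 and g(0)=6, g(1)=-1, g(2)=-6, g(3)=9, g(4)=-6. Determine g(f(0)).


f(0) = 4
g(4) = -6

-6


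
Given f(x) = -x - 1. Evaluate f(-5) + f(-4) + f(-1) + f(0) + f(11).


f(-5) = 4
f(-4) = 3
f(-1) = 0
f(0) = -1
f(11) = -12
Sum = -6

-6


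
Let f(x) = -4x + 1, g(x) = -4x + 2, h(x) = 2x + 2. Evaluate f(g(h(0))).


h(0) = 2
g(2) = -6
f(-6) = 25

25


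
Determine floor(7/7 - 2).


7/7 = 1
1 - 2 = -1
floor(-1) = -1

-1


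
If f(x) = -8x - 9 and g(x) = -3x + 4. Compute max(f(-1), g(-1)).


7


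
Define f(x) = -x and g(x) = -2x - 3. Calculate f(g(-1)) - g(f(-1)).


f(g(-1)) = 1
g(f(-1)) = -5
Difference = 6

6


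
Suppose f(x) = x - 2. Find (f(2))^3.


0


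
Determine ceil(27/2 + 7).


27/2 = 13.5
13.5 + 7 = 20.5
ceil(20.5) = 21

21


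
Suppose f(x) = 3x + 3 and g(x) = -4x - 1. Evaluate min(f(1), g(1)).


f(1) = 6
g(1) = -5
min = -5

-5


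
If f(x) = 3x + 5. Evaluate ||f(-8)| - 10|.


f(-8) = -19
|-19| = 19
|19 - 10| = 9

9


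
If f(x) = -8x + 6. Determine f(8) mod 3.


f(8) = -58
-58 mod 3 = 2

2


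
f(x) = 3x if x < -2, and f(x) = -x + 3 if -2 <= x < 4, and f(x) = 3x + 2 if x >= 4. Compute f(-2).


-2 satisfies -2 <= x < 4
f(-2) = 5

5


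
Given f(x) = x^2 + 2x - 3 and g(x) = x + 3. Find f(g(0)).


g(0) = 3
f(3) = 1*(3)^2 + 2*(3) - 3 = 12

12


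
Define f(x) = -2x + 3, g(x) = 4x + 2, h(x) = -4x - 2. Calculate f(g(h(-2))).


-49


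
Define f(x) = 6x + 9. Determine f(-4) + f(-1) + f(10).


f(-4) = -15
f(-1) = 3
f(10) = 69
Sum = 57

57


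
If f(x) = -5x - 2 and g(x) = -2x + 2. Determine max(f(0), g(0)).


f(0) = -2
g(0) = 2
max = 2

2


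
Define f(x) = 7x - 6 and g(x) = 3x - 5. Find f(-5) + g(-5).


f(-5) = -41
g(-5) = -20
Sum = -61

-61


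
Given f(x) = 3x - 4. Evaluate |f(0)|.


f(0) = -4
|-4| = 4

4


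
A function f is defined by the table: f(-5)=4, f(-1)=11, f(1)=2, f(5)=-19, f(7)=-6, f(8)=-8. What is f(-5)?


4


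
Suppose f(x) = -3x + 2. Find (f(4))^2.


100


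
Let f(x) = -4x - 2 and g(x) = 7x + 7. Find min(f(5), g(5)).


f(5) = -22
g(5) = 42
min = -22

-22


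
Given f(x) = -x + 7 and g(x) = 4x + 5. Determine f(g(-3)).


g(-3) = -7
f(-7) = 14

14


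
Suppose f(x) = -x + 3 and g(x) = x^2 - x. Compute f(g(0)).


g(0) = 0
f(0) = 3

3


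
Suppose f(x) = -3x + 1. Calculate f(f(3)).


f(3) = -8
f(-8) = 25

25


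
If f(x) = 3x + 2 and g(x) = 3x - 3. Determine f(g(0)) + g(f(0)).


f(g(0)) = -7
g(f(0)) = 3
Sum = -4

-4


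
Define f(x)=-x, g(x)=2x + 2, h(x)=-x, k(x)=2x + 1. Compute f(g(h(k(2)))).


k(2) = 5
h(5) = -5
g(-5) = -8
f(-8) = 8

8


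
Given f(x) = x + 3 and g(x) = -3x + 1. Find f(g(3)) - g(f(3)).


f(g(3)) = -5
g(f(3)) = -17
Difference = 12

12


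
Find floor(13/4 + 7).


13/4 = 3.25
3.25 + 7 = 10.25
floor(10.25) = 10

10


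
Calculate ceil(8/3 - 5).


8/3 = 2.6667
2.6667 - 5 = -2.3333
ceil(-2.3333) = -2

-2


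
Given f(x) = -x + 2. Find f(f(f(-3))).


f(-3) = 5
f(5) = -3
f(-3) = 5

5


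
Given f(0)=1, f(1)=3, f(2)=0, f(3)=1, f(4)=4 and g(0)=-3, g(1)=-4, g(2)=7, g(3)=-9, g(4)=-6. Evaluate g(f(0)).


f(0) = 1
g(1) = -4

-4


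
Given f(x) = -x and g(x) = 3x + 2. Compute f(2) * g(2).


f(2) = -2
g(2) = 8
Product = -16

-16


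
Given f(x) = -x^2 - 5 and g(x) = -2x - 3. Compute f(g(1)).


g(1) = -5
f(-5) = (-1)*(-5)^2 - 5 = -30

-30


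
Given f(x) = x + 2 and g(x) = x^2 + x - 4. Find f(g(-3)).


4


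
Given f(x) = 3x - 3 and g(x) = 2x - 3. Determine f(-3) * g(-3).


108


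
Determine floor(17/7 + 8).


17/7 = 2.4286
2.4286 + 8 = 10.4286
floor(10.4286) = 10

10


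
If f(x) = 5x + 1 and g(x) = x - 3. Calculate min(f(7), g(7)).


f(7) = 36
g(7) = 4
min = 4

4


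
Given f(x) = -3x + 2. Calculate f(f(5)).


f(5) = -13
f(-13) = 41

41


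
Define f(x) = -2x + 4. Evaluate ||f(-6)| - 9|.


7


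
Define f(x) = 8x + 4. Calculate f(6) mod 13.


f(6) = 52
52 mod 13 = 0

0


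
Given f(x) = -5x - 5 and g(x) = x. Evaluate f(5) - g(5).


f(5) = -30
g(5) = 5
Difference = -35

-35


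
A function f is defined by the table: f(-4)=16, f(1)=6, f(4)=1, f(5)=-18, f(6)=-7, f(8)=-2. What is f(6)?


-7


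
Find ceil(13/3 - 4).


13/3 = 4.3333
4.3333 - 4 = 0.3333
ceil(0.3333) = 1

1


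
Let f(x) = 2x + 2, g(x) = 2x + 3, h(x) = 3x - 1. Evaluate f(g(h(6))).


h(6) = 17
g(17) = 37
f(37) = 76

76


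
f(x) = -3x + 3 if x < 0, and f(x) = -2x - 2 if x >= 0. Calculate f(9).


9 satisfies x >= 0
f(9) = -20

-20


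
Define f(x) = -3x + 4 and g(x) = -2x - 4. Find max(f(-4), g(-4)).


f(-4) = 16
g(-4) = 4
max = 16

16


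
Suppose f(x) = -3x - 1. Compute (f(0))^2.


f(0) = -1
(-1)^2 = 1

1


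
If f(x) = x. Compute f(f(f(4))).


4


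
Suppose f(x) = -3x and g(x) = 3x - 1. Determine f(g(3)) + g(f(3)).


f(g(3)) = -24
g(f(3)) = -28
Sum = -52

-52


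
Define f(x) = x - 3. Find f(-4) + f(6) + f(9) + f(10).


9


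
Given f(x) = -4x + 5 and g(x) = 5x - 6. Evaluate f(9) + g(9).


f(9) = -31
g(9) = 39
Sum = 8

8


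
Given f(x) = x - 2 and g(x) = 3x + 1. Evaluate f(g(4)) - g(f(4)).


4


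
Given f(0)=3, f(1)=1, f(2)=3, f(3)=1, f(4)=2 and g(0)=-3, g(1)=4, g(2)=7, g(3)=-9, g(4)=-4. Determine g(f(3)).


f(3) = 1
g(1) = 4

4


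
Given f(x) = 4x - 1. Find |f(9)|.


f(9) = 35
|35| = 35

35


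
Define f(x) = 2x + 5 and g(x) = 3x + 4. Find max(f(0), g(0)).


f(0) = 5
g(0) = 4
max = 5

5


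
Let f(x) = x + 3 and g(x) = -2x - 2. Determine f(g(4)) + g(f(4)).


f(g(4)) = -7
g(f(4)) = -16
Sum = -23

-23


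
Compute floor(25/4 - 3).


25/4 = 6.25
6.25 - 3 = 3.25
floor(3.25) = 3

3


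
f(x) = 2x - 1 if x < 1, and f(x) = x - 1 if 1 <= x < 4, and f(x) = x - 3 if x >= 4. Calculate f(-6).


-6 satisfies x < 1
f(-6) = -13

-13


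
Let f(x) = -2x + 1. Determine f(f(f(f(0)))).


f(0) = 1
f(1) = -1
f(-1) = 3
f(3) = -5

-5


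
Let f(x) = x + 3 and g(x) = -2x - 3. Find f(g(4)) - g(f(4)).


f(g(4)) = -8
g(f(4)) = -17
Difference = 9

9


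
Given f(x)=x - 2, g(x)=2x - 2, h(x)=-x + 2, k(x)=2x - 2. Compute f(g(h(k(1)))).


k(1) = 0
h(0) = 2
g(2) = 2
f(2) = 0

0


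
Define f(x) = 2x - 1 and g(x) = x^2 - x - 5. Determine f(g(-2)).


g(-2) = 1
f(1) = 1

1


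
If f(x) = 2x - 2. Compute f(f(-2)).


f(-2) = -6
f(-6) = -14

-14


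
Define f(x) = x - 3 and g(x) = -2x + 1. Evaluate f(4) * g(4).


f(4) = 1
g(4) = -7
Product = -7

-7


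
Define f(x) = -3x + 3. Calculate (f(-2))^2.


f(-2) = 9
(9)^2 = 81

81


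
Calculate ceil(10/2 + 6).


10/2 = 5
5 + 6 = 11
ceil(11) = 11

11


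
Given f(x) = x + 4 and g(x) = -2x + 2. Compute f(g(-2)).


g(-2) = 6
f(6) = 10

10


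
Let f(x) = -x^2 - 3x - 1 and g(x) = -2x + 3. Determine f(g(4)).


g(4) = -5
f(-5) = (-1)*(-5)^2 - 3*(-5) - 1 = -11

-11


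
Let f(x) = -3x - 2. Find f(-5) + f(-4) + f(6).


f(-5) = 13
f(-4) = 10
f(6) = -20
Sum = 3

3


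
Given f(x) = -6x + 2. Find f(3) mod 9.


f(3) = -16
-16 mod 9 = 2

2


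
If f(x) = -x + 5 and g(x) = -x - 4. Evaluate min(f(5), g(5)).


-9


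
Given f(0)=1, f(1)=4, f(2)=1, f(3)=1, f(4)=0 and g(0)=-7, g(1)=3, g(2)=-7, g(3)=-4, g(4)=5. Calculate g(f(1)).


5


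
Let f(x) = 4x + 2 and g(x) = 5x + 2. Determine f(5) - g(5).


f(5) = 22
g(5) = 27
Difference = -5

-5


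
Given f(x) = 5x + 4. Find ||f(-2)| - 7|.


f(-2) = -6
|-6| = 6
|6 - 7| = 1

1


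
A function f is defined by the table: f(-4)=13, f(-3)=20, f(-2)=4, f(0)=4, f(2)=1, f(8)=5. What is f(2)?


Reading from the table at x = 2

1


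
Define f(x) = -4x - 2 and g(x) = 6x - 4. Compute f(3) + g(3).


f(3) = -14
g(3) = 14
Sum = 0

0


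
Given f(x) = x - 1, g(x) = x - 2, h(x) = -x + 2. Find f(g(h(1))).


h(1) = 1
g(1) = -1
f(-1) = -2

-2


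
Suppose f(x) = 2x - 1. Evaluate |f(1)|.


f(1) = 1
|1| = 1

1


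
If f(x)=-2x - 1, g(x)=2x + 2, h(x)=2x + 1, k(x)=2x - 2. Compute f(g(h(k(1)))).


-9


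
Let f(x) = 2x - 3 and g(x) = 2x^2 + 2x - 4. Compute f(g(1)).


g(1) = 0
f(0) = -3

-3


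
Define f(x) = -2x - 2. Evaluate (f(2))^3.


-216


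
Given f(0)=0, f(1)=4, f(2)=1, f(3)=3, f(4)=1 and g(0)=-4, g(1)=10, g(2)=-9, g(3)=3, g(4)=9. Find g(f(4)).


f(4) = 1
g(1) = 10

10


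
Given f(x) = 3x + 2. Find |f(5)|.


f(5) = 17
|17| = 17

17


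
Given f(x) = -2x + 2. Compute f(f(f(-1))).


f(-1) = 4
f(4) = -6
f(-6) = 14

14


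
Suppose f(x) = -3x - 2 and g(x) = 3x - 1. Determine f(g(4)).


g(4) = 11
f(11) = -35

-35


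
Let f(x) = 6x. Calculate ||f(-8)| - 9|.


f(-8) = -48
|-48| = 48
|48 - 9| = 39

39


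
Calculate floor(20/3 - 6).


20/3 = 6.6667
6.6667 - 6 = 0.6667
floor(0.6667) = 0

0


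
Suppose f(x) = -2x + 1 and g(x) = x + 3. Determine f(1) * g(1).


f(1) = -1
g(1) = 4
Product = -4

-4


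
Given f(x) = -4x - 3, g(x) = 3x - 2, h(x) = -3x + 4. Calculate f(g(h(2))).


h(2) = -2
g(-2) = -8
f(-8) = 29

29


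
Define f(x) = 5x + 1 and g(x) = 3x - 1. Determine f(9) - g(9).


f(9) = 46
g(9) = 26
Difference = 20

20


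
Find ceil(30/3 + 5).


30/3 = 10
10 + 5 = 15
ceil(15) = 15

15


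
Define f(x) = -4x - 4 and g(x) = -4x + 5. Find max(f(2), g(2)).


f(2) = -12
g(2) = -3
max = -3

-3


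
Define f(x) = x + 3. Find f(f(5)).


11


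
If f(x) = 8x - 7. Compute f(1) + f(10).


f(1) = 1
f(10) = 73
Sum = 74

74


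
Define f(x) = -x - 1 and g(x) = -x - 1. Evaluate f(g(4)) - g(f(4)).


f(g(4)) = 4
g(f(4)) = 4
Difference = 0

0


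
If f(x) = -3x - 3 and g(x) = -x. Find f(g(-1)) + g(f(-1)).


f(g(-1)) = -6
g(f(-1)) = 0
Sum = -6

-6


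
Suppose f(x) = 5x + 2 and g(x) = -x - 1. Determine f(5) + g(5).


f(5) = 27
g(5) = -6
Sum = 21

21


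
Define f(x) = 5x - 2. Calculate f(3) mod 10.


f(3) = 13
13 mod 10 = 3

3


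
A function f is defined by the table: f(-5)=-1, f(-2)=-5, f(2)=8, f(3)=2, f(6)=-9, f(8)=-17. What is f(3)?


Reading from the table at x = 3

2


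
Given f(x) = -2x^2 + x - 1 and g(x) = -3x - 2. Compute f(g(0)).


g(0) = -2
f(-2) = (-2)*(-2)^2 + 1*(-2) - 1 = -11

-11


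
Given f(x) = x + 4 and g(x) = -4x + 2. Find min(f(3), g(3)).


-10


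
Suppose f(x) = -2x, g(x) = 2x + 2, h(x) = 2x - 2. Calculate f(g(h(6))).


-44


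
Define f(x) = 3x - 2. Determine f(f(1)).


f(1) = 1
f(1) = 1

1


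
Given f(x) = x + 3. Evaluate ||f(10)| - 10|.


f(10) = 13
|13| = 13
|13 - 10| = 3

3


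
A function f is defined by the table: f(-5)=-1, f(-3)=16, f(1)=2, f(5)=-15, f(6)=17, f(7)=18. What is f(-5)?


Reading from the table at x = -5

-1


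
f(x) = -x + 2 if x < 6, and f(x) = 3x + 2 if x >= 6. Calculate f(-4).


-4 satisfies x < 6
f(-4) = 6

6


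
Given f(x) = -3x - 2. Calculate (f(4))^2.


f(4) = -14
(-14)^2 = 196

196


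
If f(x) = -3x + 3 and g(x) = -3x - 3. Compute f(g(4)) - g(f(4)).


f(g(4)) = 48
g(f(4)) = 24
Difference = 24

24


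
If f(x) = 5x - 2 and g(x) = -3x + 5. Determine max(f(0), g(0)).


f(0) = -2
g(0) = 5
max = 5

5


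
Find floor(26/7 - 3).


26/7 = 3.7143
3.7143 - 3 = 0.7143
floor(0.7143) = 0

0


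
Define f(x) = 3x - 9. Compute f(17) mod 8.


f(17) = 42
42 mod 8 = 2

2


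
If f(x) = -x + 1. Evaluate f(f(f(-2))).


f(-2) = 3
f(3) = -2
f(-2) = 3

3


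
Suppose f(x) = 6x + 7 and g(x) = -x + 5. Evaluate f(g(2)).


g(2) = 3
f(3) = 25

25


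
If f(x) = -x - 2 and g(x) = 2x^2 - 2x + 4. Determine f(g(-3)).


g(-3) = 28
f(28) = -30

-30


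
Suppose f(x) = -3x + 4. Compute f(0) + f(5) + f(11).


f(0) = 4
f(5) = -11
f(11) = -29
Sum = -36

-36


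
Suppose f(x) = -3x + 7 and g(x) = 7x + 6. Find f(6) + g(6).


37


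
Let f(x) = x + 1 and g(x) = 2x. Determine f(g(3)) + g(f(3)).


15


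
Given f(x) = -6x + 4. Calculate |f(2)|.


f(2) = -8
|-8| = 8

8


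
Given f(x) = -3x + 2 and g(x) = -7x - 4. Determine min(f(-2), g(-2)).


8


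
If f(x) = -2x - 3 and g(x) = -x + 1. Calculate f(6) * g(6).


f(6) = -15
g(6) = -5
Product = 75

75


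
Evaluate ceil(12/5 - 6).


12/5 = 2.4
2.4 - 6 = -3.6
ceil(-3.6) = -3

-3


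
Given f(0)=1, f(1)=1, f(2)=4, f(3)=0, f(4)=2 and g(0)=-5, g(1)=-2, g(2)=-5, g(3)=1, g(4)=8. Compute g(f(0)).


f(0) = 1
g(1) = -2

-2


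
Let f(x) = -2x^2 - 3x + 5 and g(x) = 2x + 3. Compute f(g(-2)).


6


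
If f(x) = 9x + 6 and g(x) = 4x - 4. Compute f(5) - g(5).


f(5) = 51
g(5) = 16
Difference = 35

35


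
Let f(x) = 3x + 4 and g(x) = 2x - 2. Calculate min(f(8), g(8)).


14


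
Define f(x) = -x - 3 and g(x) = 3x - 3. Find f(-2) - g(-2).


8


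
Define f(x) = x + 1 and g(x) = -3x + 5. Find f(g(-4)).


g(-4) = 17
f(17) = 18

18


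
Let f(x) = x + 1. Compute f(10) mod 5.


f(10) = 11
11 mod 5 = 1

1


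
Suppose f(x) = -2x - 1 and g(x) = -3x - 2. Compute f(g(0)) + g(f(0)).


f(g(0)) = 3
g(f(0)) = 1
Sum = 4

4
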